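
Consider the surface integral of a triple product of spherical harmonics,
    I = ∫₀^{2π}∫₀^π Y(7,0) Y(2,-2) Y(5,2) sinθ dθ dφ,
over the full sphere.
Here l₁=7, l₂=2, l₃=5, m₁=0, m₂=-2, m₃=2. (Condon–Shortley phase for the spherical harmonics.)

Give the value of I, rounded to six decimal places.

Rules hold: Σm=0, L=14 even, 5≤5≤9.
N = 15·5·11 = 825
Δ = 4!·10!·0!/15! = 1/15015
Racah Σ t=2..2: t=2:+1/57600 = 1/57600
⇒ 3j(7 2 5; 0 0 0)² = 21/715, sgn -1
Racah Σ t=0..0: t=0:+1/725760 = 1/725760
⇒ 3j(7 2 5; 0 -2 2)² = 1/429, sgn -1
4πI² = N·(3j₀)²·(3jₘ)² = 105/1859
I = +1·√(0.056482/4π) = 0.06704247

0.067042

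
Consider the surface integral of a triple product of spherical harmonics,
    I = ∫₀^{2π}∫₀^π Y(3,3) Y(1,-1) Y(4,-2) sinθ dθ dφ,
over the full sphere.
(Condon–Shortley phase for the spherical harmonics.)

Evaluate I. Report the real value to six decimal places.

0.061558

m-sum 0 ✓  L=8 even ✓  2≤4≤4 ✓
Π(2lᵢ+1) = 7×3×9 = 189
triangle coeff Δ(3,1,4) = 1/252
Σ_t [0,0]: t=0:+1/36 = 1/36
(3j)²=4/63 [(3 1 4; 0 0 0)], sign=+1
Σ_t [0,0]: t=0:+1/1440 = 1/1440
(3j)²=1/252 [(3 1 4; 3 -1 -2)], sign=+1
⇒ 4πI² = 1/21
I = (+1)√(1/21/(4π)) = 0.06155813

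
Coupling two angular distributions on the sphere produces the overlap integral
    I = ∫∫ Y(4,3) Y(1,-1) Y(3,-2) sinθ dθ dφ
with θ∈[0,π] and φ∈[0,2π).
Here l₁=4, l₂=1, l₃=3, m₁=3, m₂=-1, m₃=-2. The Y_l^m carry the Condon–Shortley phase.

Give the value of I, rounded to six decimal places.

-0.282095

Rules hold: Σm=0, L=8 even, 3≤3≤5.
N = 9·3·7 = 189
Δ = 2!·6!·0!/9! = 1/252
Racah Σ t=1..1: t=1:−1/36 = -1/36
⇒ 3j(4 1 3; 0 0 0)² = 4/63, sgn +1
Racah Σ t=0..0: t=0:+1/240 = 1/240
⇒ 3j(4 1 3; 3 -1 -2)² = 1/12, sgn -1
4πI² = N·(3j₀)²·(3jₘ)² = 1/1
I = -1·√(1/4π) = -0.28209479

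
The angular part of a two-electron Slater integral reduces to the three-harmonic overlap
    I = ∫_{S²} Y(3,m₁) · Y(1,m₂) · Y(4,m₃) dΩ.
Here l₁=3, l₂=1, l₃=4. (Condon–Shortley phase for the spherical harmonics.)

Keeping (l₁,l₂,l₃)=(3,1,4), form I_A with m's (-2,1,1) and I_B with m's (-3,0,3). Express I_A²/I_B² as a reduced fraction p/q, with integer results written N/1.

Same 3,1,4: normalisation and zero-m 3j drop out of the ratio.
A: Δ: 0! 6! 2! / 9! → 1/252; sum: t=0:+1/240 = 1/240; 3j²(3 1 4; -2 1 1) = Δ·Π!·Σ² = 1/84  (sign -1)
B: Δ: 0! 6! 2! / 9! → 1/252; sum: t=0:+1/720 = 1/720; 3j²(3 1 4; -3 0 3) = Δ·Π!·Σ² = 1/36  (sign -1)
I_A²/I_B² = (1/84)/(1/36) = 3/7

3/7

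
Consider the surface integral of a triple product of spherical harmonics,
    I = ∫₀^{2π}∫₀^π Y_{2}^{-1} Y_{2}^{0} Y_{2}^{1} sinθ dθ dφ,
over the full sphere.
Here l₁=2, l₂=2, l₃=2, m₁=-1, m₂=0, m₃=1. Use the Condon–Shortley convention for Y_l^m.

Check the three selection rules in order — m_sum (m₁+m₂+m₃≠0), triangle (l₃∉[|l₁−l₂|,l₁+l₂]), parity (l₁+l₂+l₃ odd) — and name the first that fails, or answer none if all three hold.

none

m₁+m₂+m₃ = -1 + 0 + 1 = 0  ✓
triangle: |2−2|=0 ≤ l₃=2 ≤ 2+2=4  ✓
parity: l₁+l₂+l₃ = 6 is even  ✓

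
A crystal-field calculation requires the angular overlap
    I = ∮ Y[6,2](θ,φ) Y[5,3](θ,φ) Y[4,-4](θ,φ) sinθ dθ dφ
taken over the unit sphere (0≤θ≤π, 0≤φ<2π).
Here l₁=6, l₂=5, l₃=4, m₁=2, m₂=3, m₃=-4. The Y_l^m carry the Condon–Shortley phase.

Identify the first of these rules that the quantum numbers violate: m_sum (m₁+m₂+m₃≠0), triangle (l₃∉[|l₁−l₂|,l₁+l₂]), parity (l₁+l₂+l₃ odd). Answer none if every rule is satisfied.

m_sum

azimuthal sum: 2 + 3 − 4 = 1  ✗
1 ≤ 4 ≤ 11 (triangle on l)
L = 6 + 5 + 4 = 15 (odd)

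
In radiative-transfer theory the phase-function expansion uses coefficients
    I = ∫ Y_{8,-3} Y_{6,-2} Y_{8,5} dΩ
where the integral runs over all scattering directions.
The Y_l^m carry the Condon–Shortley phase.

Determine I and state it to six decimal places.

-0.119553

m-sum 0 ✓  L=22 even ✓  2≤8≤14 ✓
Π(2lᵢ+1) = 17×13×17 = 3757
triangle coeff Δ(8,6,8) = 1/13742520792
Σ_t [0,6]: t=0:+1/41803776000 t=1:−1/435456000 t=2:+1/39813120 t=3:−1/18662400 t=4:+1/39813120 t=5:−1/435456000 t=6:+1/41803776000 = -11/1393459200
(3j)²=600/96577 [(8 6 8; 0 0 0)], sign=-1
Σ_t [1,4]: t=1:−1/15676416000 t=2:+1/836075520 t=3:−1/348364800 t=4:+1/1045094400 = -7/8957952000
(3j)²=343/44574 [(8 6 8; -3 -2 5)], sign=+1
⇒ 4πI² = 34300/190969
I = (-1)√(34300/190969/(4π)) = -0.11955306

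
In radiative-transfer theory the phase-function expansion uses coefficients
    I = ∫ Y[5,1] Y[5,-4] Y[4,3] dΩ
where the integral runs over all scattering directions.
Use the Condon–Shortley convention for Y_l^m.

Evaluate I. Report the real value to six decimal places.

-0.168084

Rules hold: Σm=0, L=14 even, 0≤4≤10.
N = 11·11·9 = 1089
Δ = 6!·4!·4!/15! = 1/3153150
Racah Σ t=1..5: t=1:−1/69120 t=2:+1/1728 t=3:−1/576 t=4:+1/1728 t=5:−1/69120 = -7/11520
⇒ 3j(5 5 4; 0 0 0)² = 2/143, sgn -1
Racah Σ t=0..1: t=0:+1/103680 t=1:−1/17280 = -1/20736
⇒ 3j(5 5 4; 1 -4 3)² = 10/429, sgn +1
4πI² = N·(3j₀)²·(3jₘ)² = 60/169
I = -1·√(0.35503/4π) = -0.16808437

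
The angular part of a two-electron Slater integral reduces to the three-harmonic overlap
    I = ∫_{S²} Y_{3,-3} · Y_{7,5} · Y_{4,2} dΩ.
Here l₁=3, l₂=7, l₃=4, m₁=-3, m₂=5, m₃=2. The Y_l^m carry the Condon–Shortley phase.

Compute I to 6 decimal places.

0.000000

Σmᵢ = 4 ≠ 0, so the φ-integral vanishes; I = 0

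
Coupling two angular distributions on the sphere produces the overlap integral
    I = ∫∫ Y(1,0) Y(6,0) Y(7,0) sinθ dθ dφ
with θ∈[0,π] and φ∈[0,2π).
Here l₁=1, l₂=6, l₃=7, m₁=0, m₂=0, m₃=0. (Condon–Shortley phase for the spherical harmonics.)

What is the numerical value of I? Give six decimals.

m-sum 0 ✓  L=14 even ✓  5≤7≤7 ✓
Π(2lᵢ+1) = 3×13×15 = 585
triangle coeff Δ(1,6,7) = 1/1365
Σ_t [0,0]: t=0:+1/518400 = 1/518400
(3j)²=7/195 [(1 6 7; 0 0 0)], sign=-1
(m-triple is (0,0,0) — same symbol as above.)
⇒ 4πI² = 49/65
I = (+1)√(49/65/(4π)) = 0.24492687

0.244927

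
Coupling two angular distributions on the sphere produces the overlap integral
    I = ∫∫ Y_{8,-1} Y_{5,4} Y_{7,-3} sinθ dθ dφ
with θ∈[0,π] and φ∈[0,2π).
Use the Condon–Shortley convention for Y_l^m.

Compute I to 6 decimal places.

-0.138190

m-sum 0 ✓  L=20 even ✓  3≤7≤13 ✓
Π(2lᵢ+1) = 17×11×15 = 2805
triangle coeff Δ(8,5,7) = 1/814773960
Σ_t [1,5]: t=1:−1/87091200 t=2:+1/4976640 t=3:−1/2073600 t=4:+1/4976640 t=5:−1/87091200 = -1/9676800
(3j)²=360/46189 [(8 5 7; 0 0 0)], sign=+1
Σ_t [5,6]: t=5:−1/49766400 t=6:+1/130636800 = -13/1045094400
(3j)²=39/3553 [(8 5 7; -1 4 -3)], sign=-1
⇒ 4πI² = 16200/67507
I = (-1)√(16200/67507/(4π)) = -0.13819049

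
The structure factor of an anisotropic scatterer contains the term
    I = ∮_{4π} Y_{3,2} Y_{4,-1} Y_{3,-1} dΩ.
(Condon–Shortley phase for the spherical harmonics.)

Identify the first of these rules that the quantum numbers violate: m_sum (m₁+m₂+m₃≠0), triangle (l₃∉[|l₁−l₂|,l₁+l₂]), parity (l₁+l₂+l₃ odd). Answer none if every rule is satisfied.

azimuthal sum: 2 − 1 − 1 = 0  ✓
1 ≤ 3 ≤ 7 (triangle on l)  ✓
L = 3 + 4 + 3 = 10 (even)  ✓

none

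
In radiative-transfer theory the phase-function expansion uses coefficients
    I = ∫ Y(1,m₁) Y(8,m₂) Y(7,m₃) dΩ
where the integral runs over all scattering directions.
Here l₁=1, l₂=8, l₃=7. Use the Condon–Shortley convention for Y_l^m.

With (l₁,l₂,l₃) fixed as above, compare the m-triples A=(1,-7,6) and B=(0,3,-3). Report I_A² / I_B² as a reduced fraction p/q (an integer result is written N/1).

21/11

Shared (l₁,l₂,l₃)=(1,8,7): N and (l;000)² cancel in I_A²/I_B².
A: Δ = 2!·0!·14!/17! = 1/2040; Racah Σ t=0..0: t=0:+1/12454041600 = 1/12454041600; ⇒ 3j(1 8 7; 1 -7 6)² = 7/136, sgn -1
B: Δ = 2!·0!·14!/17! = 1/2040; Racah Σ t=1..1: t=1:−1/87091200 = -1/87091200; ⇒ 3j(1 8 7; 0 3 -3)² = 11/408, sgn -1
I_A²/I_B² = (7/136)/(11/408) = 21/11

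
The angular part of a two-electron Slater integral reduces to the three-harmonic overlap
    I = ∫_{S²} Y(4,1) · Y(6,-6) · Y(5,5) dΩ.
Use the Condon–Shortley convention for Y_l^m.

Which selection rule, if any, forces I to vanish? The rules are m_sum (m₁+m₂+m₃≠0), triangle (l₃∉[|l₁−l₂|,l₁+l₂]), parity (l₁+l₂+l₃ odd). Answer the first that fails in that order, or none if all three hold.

Σmᵢ = 0  ✓
l₃∈[|l₁−l₂|,l₁+l₂]=[2,10], have l₃=5  ✓
Σlᵢ = 15 ⇒ odd  ✗

parity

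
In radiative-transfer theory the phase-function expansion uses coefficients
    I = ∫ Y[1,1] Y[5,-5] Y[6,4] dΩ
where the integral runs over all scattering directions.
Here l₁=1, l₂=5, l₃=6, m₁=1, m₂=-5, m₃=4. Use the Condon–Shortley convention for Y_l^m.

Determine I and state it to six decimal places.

0.040859

m-sum 0 ✓  L=12 even ✓  4≤6≤6 ✓
Π(2lᵢ+1) = 3×11×13 = 429
triangle coeff Δ(1,5,6) = 1/858
Σ_t [0,0]: t=0:+1/14400 = 1/14400
(3j)²=6/143 [(1 5 6; 0 0 0)], sign=+1
Σ_t [0,0]: t=0:+1/7257600 = 1/7257600
(3j)²=1/858 [(1 5 6; 1 -5 4)], sign=+1
⇒ 4πI² = 3/143
I = (+1)√(3/143/(4π)) = 0.04085899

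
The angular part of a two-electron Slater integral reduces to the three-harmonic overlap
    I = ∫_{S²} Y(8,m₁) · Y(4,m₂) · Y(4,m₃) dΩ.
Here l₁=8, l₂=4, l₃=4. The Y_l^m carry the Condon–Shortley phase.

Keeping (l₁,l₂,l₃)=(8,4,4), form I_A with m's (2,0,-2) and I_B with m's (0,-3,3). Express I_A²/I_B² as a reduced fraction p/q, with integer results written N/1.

1575/32

l's match ⇒ only the (l;m) 3-j factors differ between A and B.
A: triangle coeff Δ(8,4,4) = 1/218790; Σ_t [4,4]: t=4:+1/829440 = 1/829440; (3j)²=35/2431 [(8 4 4; 2 0 -2)], sign=+1
B: triangle coeff Δ(8,4,4) = 1/218790; Σ_t [1,1]: t=1:−1/25401600 = -1/25401600; (3j)²=32/109395 [(8 4 4; 0 -3 3)], sign=+1
I_A²/I_B² = (35/2431)/(32/109395) = 1575/32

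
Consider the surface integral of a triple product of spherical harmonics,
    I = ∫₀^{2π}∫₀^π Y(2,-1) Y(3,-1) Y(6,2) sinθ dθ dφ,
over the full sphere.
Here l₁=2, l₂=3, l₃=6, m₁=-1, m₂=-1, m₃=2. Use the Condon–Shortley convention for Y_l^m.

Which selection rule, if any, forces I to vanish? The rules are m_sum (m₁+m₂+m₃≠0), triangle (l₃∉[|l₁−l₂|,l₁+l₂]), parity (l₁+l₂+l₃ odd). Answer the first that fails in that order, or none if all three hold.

triangle

m₁+m₂+m₃ = -1 − 1 + 2 = 0  ✓
triangle: |2−3|=1 ≤ l₃=6 ≤ 2+3=5  ✗
parity: l₁+l₂+l₃ = 11 is odd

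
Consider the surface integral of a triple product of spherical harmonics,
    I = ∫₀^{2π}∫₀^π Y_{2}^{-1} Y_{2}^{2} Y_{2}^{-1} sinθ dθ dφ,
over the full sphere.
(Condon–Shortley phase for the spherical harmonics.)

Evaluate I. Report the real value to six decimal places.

0.220728

Checks pass: Σm=0; 6 even; l₃=2∈[0,4].
(2·2+1)(2·2+1)(2·2+1) = 125
Δ: 2! 2! 2! / 7! → 1/630
sum: t=0:+1/8 t=1:−1/1 t=2:+1/8 = -3/4
3j²(2 2 2; 0 0 0) = Δ·Π!·Σ² = 2/35  (sign -1)
sum: t=2:+1/4 = 1/4
3j²(2 2 2; -1 2 -1) = Δ·Π!·Σ² = 3/35  (sign -1)
combine: 4πI² = 125·2/35·3/35 = 30/49
take √, sign +1: I = 0.22072812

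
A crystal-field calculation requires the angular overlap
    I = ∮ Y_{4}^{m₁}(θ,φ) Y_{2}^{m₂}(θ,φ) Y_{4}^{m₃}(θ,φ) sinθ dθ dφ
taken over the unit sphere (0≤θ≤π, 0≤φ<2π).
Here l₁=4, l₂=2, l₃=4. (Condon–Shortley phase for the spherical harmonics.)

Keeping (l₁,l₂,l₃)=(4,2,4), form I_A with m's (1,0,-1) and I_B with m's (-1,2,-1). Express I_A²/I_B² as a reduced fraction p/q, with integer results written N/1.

Shared (l₁,l₂,l₃)=(4,2,4): N and (l;000)² cancel in I_A²/I_B².
A: Δ = 2!·6!·2!/11! = 1/13860; Racah Σ t=0..2: t=0:+1/144 t=1:−1/48 t=2:+1/480 = -17/1440; ⇒ 3j(4 2 4; 1 0 -1)² = 289/13860, sgn +1
B: Δ = 2!·6!·2!/11! = 1/13860; Racah Σ t=2..2: t=2:+1/144 = 1/144; ⇒ 3j(4 2 4; -1 2 -1)² = 10/231, sgn -1
I_A²/I_B² = (289/13860)/(10/231) = 289/600

289/600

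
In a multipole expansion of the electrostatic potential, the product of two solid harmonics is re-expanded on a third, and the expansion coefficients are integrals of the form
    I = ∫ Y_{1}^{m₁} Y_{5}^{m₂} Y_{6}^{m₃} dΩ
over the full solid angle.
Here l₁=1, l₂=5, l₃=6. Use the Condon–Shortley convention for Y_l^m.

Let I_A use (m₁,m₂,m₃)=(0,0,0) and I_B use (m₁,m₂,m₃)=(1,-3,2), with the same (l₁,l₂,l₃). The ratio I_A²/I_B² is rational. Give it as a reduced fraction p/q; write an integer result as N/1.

6/1

Shared (l₁,l₂,l₃)=(1,5,6): N and (l;000)² cancel in I_A²/I_B².
A: Δ = 0!·2!·10!/13! = 1/858; Racah Σ t=0..0: t=0:+1/14400 = 1/14400; ⇒ 3j(1 5 6; 0 0 0)² = 6/143, sgn +1
B: Δ = 0!·2!·10!/13! = 1/858; Racah Σ t=0..0: t=0:+1/161280 = 1/161280; ⇒ 3j(1 5 6; 1 -3 2)² = 1/143, sgn +1
I_A²/I_B² = (6/143)/(1/143) = 6/1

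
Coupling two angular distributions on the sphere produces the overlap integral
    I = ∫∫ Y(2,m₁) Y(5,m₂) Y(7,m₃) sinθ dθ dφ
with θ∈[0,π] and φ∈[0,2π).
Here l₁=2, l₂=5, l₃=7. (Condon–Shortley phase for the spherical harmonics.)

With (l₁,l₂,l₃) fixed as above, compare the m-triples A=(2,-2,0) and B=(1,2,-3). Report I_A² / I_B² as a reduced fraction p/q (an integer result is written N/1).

Shared (l₁,l₂,l₃)=(2,5,7): N and (l;000)² cancel in I_A²/I_B².
A: Δ = 0!·4!·10!/15! = 1/15015; Racah Σ t=0..0: t=0:+1/725760 = 1/725760; ⇒ 3j(2 5 7; 2 -2 0)² = 1/429, sgn -1
B: Δ = 0!·4!·10!/15! = 1/15015; Racah Σ t=0..0: t=0:+1/181440 = 1/181440; ⇒ 3j(2 5 7; 1 2 -3)² = 32/1001, sgn +1
I_A²/I_B² = (1/429)/(32/1001) = 7/96

7/96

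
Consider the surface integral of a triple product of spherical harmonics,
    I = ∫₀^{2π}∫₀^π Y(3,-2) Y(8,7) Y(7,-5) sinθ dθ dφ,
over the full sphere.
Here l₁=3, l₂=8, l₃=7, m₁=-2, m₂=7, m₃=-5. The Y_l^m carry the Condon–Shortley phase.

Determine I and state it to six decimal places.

m-sum 0 ✓  L=18 even ✓  5≤7≤11 ✓
Π(2lᵢ+1) = 7×17×15 = 1785
triangle coeff Δ(3,8,7) = 1/5290740
Σ_t [1,3]: t=1:−1/7257600 t=2:+1/2073600 t=3:−1/7257600 = 1/4838400
(3j)²=252/20995 [(3 8 7; 0 0 0)], sign=-1
Σ_t [3,4]: t=3:−1/5748019200 t=4:+1/958003200 = 1/1149603840
(3j)²=125/5814 [(3 8 7; -2 7 -5)], sign=+1
⇒ 4πI² = 36750/79781
I = (-1)√(36750/79781/(4π)) = -0.19145821

-0.191458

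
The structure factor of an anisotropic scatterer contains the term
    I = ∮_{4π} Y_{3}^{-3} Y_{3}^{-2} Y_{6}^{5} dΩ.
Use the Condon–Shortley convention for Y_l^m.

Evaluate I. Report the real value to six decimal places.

-0.254801

m-sum 0 ✓  L=12 even ✓  0≤6≤6 ✓
Π(2lᵢ+1) = 7×7×13 = 637
triangle coeff Δ(3,3,6) = 1/12012
Σ_t [0,0]: t=0:+1/1296 = 1/1296
(3j)²=100/3003 [(3 3 6; 0 0 0)], sign=+1
Σ_t [0,0]: t=0:+1/86400 = 1/86400
(3j)²=1/26 [(3 3 6; -3 -2 5)], sign=-1
⇒ 4πI² = 350/429
I = (-1)√(350/429/(4π)) = -0.25480060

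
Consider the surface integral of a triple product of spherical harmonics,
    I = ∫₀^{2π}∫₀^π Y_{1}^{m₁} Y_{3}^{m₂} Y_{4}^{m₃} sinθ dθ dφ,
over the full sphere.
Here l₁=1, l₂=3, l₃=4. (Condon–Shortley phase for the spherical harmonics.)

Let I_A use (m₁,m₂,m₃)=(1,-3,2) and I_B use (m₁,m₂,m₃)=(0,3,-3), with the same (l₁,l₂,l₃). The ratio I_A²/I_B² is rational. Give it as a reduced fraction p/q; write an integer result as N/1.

Same 1,3,4: normalisation and zero-m 3j drop out of the ratio.
A: Δ: 0! 2! 6! / 9! → 1/252; sum: t=0:+1/1440 = 1/1440; 3j²(1 3 4; 1 -3 2) = Δ·Π!·Σ² = 1/252  (sign +1)
B: Δ: 0! 2! 6! / 9! → 1/252; sum: t=0:+1/720 = 1/720; 3j²(1 3 4; 0 3 -3) = Δ·Π!·Σ² = 1/36  (sign -1)
I_A²/I_B² = (1/252)/(1/36) = 1/7

1/7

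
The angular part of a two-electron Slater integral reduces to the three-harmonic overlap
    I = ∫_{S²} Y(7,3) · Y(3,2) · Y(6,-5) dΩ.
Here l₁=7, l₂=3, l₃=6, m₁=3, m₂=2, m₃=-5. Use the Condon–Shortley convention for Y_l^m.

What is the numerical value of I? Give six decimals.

0.120821

Rules hold: Σm=0, L=16 even, 4≤6≤10.
N = 15·7·13 = 1365
Δ = 4!·10!·2!/17! = 1/2042040
Racah Σ t=1..3: t=1:−1/207360 t=2:+1/57600 t=3:−1/207360 = 1/129600
⇒ 3j(7 3 6; 0 0 0)² = 168/12155, sgn +1
Racah Σ t=3..4: t=3:−1/4354560 t=4:+1/87091200 = -19/87091200
⇒ 3j(7 3 6; 3 2 -5)² = 361/37128, sgn +1
4πI² = N·(3j₀)²·(3jₘ)² = 7581/41327
I = +1·√(0.183439/4π) = 0.12082071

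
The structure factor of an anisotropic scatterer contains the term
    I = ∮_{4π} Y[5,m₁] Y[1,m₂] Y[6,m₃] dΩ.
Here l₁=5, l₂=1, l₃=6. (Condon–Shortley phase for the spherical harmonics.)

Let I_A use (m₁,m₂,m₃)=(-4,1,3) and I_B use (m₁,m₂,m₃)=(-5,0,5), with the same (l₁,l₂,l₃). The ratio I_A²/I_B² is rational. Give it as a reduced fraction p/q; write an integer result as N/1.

3/11

Shared (l₁,l₂,l₃)=(5,1,6): N and (l;000)² cancel in I_A²/I_B².
A: Δ = 0!·10!·2!/13! = 1/858; Racah Σ t=0..0: t=0:+1/725760 = 1/725760; ⇒ 3j(5 1 6; -4 1 3)² = 1/286, sgn -1
B: Δ = 0!·10!·2!/13! = 1/858; Racah Σ t=0..0: t=0:+1/3628800 = 1/3628800; ⇒ 3j(5 1 6; -5 0 5)² = 1/78, sgn -1
I_A²/I_B² = (1/286)/(1/78) = 3/11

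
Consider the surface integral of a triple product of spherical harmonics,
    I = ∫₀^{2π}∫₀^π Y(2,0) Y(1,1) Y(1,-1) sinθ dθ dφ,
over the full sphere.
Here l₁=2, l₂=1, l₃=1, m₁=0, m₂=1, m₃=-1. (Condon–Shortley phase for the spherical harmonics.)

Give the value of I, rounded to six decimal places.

0.126157

m-sum 0 ✓  L=4 even ✓  1≤1≤3 ✓
Π(2lᵢ+1) = 5×3×3 = 45
triangle coeff Δ(2,1,1) = 1/30
Σ_t [1,1]: t=1:−1/1 = -1/1
(3j)²=2/15 [(2 1 1; 0 0 0)], sign=+1
Σ_t [2,2]: t=2:+1/4 = 1/4
(3j)²=1/30 [(2 1 1; 0 1 -1)], sign=+1
⇒ 4πI² = 1/5
I = (+1)√(1/5/(4π)) = 0.12615663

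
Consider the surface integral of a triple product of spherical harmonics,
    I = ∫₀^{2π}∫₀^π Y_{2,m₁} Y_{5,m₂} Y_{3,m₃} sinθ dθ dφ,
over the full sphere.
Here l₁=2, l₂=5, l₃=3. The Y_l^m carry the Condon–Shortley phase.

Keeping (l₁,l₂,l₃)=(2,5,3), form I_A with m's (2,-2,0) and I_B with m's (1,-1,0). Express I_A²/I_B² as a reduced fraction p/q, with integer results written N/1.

Same 2,5,3: normalisation and zero-m 3j drop out of the ratio.
A: Δ: 4! 0! 6! / 11! → 1/2310; sum: t=0:+1/864 = 1/864; 3j²(2 5 3; 2 -2 0) = Δ·Π!·Σ² = 1/66  (sign -1)
B: Δ: 4! 0! 6! / 11! → 1/2310; sum: t=1:−1/216 = -1/216; 3j²(2 5 3; 1 -1 0) = Δ·Π!·Σ² = 8/231  (sign +1)
I_A²/I_B² = (1/66)/(8/231) = 7/16

7/16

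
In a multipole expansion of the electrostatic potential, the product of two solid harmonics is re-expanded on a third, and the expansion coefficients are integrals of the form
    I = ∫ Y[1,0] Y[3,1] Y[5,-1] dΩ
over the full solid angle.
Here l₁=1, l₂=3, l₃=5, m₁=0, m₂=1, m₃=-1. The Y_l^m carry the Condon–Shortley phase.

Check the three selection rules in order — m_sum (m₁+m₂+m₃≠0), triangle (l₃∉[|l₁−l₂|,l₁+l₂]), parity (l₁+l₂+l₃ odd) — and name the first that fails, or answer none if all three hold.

m₁+m₂+m₃ = 0 + 1 − 1 = 0  ✓
triangle: |1−3|=2 ≤ l₃=5 ≤ 1+3=4  ✗
parity: l₁+l₂+l₃ = 9 is odd

triangle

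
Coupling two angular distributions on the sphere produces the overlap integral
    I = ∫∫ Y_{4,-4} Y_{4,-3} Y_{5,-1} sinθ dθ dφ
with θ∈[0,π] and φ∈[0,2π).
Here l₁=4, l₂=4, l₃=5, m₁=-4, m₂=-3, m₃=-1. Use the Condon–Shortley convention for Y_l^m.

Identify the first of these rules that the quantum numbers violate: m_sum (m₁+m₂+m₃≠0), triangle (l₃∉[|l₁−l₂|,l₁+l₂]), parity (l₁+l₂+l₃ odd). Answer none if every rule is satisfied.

Σmᵢ = -8  ✗
l₃∈[|l₁−l₂|,l₁+l₂]=[0,8], have l₃=5
Σlᵢ = 13 ⇒ odd

m_sum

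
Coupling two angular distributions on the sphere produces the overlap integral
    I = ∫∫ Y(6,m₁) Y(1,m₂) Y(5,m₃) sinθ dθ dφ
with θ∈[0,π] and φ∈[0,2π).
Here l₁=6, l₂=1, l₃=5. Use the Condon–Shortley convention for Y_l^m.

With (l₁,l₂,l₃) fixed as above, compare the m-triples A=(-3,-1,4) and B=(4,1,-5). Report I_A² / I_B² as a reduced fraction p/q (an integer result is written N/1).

3/1

Same 6,1,5: normalisation and zero-m 3j drop out of the ratio.
A: Δ: 2! 10! 0! / 13! → 1/858; sum: t=0:+1/725760 = 1/725760; 3j²(6 1 5; -3 -1 4) = Δ·Π!·Σ² = 1/286  (sign -1)
B: Δ: 2! 10! 0! / 13! → 1/858; sum: t=2:+1/7257600 = 1/7257600; 3j²(6 1 5; 4 1 -5) = Δ·Π!·Σ² = 1/858  (sign +1)
I_A²/I_B² = (1/286)/(1/858) = 3/1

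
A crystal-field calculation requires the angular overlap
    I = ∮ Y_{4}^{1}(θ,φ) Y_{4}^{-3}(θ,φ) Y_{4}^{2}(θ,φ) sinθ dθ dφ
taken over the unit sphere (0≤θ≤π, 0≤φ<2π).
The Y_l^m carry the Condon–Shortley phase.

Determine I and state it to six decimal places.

-0.063661

m-sum 0 ✓  L=12 even ✓  0≤4≤8 ✓
Π(2lᵢ+1) = 9×9×9 = 729
triangle coeff Δ(4,4,4) = 1/450450
Σ_t [0,4]: t=0:+1/13824 t=1:−1/216 t=2:+1/64 t=3:−1/216 t=4:+1/13824 = 5/768
(3j)²=18/1001 [(4 4 4; 0 0 0)], sign=+1
Σ_t [0,1]: t=0:+1/864 t=1:−1/576 = -1/1728
(3j)²=5/1287 [(4 4 4; 1 -3 2)], sign=-1
⇒ 4πI² = 7290/143143
I = (-1)√(7290/143143/(4π)) = -0.06366105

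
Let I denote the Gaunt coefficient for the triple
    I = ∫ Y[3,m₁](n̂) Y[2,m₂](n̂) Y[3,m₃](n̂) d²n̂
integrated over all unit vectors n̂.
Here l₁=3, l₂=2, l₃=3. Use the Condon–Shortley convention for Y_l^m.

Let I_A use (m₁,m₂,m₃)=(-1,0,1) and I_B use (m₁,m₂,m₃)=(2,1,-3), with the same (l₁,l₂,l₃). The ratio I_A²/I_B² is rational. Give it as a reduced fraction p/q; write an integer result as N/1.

9/25

Same 3,2,3: normalisation and zero-m 3j drop out of the ratio.
A: Δ: 2! 4! 2! / 9! → 1/3780; sum: t=0:+1/96 t=1:−1/6 t=2:+1/16 = -3/32; 3j²(3 2 3; -1 0 1) = Δ·Π!·Σ² = 3/140  (sign -1)
B: Δ: 2! 4! 2! / 9! → 1/3780; sum: t=1:−1/48 = -1/48; 3j²(3 2 3; 2 1 -3) = Δ·Π!·Σ² = 5/84  (sign -1)
I_A²/I_B² = (3/140)/(5/84) = 9/25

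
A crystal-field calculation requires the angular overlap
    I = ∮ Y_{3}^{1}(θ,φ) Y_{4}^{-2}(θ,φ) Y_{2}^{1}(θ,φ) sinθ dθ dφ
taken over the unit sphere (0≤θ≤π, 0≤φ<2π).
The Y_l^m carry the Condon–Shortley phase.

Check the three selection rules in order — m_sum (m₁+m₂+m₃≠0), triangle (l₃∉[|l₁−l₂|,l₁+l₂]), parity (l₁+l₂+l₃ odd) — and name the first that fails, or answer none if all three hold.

Σmᵢ = 0  ✓
l₃∈[|l₁−l₂|,l₁+l₂]=[1,7], have l₃=2  ✓
Σlᵢ = 9 ⇒ odd  ✗

parity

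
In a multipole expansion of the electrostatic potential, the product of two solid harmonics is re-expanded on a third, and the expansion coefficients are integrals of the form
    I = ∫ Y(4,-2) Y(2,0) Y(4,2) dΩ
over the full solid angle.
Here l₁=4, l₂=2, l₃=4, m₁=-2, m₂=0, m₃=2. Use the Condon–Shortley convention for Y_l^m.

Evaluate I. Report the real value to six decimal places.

0.065536

Rules hold: Σm=0, L=10 even, 2≤4≤6.
N = 9·5·9 = 405
Δ = 2!·6!·2!/11! = 1/13860
Racah Σ t=0..2: t=0:+1/192 t=1:−1/36 t=2:+1/192 = -5/288
⇒ 3j(4 2 4; 0 0 0)² = 20/693, sgn -1
Racah Σ t=0..2: t=0:+1/2880 t=1:−1/120 t=2:+1/192 = -1/360
⇒ 3j(4 2 4; -2 0 2)² = 16/3465, sgn -1
4πI² = N·(3j₀)²·(3jₘ)² = 320/5929
I = +1·√(0.053972/4π) = 0.06553591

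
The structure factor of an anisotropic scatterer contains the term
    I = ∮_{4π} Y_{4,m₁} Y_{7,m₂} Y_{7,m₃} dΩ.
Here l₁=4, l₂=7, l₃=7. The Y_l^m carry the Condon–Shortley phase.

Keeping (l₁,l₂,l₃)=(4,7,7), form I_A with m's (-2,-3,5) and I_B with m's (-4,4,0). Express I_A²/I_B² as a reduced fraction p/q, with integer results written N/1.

Same 4,7,7: normalisation and zero-m 3j drop out of the ratio.
A: Δ: 4! 4! 10! / 19! → 1/58198140; sum: t=2:+1/7741440 t=3:−1/13063680 t=4:+1/348364800 = 29/522547200; 3j²(4 7 7; -2 -3 5) = Δ·Π!·Σ² = 1682/264537  (sign +1)
B: Δ: 4! 4! 10! / 19! → 1/58198140; sum: t=4:+1/17418240 = 1/17418240; 3j²(4 7 7; -4 4 0) = Δ·Π!·Σ² = 175/12597  (sign -1)
I_A²/I_B² = (1682/264537)/(175/12597) = 1682/3675

1682/3675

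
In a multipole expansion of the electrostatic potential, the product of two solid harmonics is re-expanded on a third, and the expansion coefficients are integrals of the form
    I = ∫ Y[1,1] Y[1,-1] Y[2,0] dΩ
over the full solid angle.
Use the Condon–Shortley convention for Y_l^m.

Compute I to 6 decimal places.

m-sum 0 ✓  L=4 even ✓  0≤2≤2 ✓
Π(2lᵢ+1) = 3×3×5 = 45
triangle coeff Δ(1,1,2) = 1/30
Σ_t [0,0]: t=0:+1/1 = 1/1
(3j)²=2/15 [(1 1 2; 0 0 0)], sign=+1
Σ_t [0,0]: t=0:+1/4 = 1/4
(3j)²=1/30 [(1 1 2; 1 -1 0)], sign=+1
⇒ 4πI² = 1/5
I = (+1)√(1/5/(4π)) = 0.12615663

0.126157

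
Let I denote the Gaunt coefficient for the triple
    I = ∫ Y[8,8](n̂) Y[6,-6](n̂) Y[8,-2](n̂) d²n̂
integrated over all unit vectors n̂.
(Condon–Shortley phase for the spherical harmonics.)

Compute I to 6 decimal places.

-0.031624

Rules hold: Σm=0, L=22 even, 2≤8≤14.
N = 17·13·17 = 3757
Δ = 6!·10!·6!/23! = 1/13742520792
Racah Σ t=0..6: t=0:+1/41803776000 t=1:−1/435456000 t=2:+1/39813120 t=3:−1/18662400 t=4:+1/39813120 t=5:−1/435456000 t=6:+1/41803776000 = -11/1393459200
⇒ 3j(8 6 8; 0 0 0)² = 600/96577, sgn -1
Racah Σ t=0..0: t=0:+1/1881169920000 = 1/1881169920000
⇒ 3j(8 6 8; 8 -6 -2)² = 4/7429, sgn +1
4πI² = N·(3j₀)²·(3jₘ)² = 2400/190969
I = -1·√(0.0125675/4π) = -0.03162418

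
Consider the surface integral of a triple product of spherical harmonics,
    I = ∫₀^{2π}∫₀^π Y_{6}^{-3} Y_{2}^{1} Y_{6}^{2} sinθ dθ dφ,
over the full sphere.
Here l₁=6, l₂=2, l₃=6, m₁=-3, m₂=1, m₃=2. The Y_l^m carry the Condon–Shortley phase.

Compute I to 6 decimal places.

-0.140463

Rules hold: Σm=0, L=14 even, 4≤6≤8.
N = 13·5·13 = 845
Δ = 2!·10!·2!/15! = 1/90090
Racah Σ t=0..2: t=0:+1/69120 t=1:−1/14400 t=2:+1/69120 = -7/172800
⇒ 3j(6 2 6; 0 0 0)² = 14/715, sgn -1
Racah Σ t=1..2: t=1:−1/161280 t=2:+1/60480 = 1/96768
⇒ 3j(6 2 6; -3 1 2)² = 15/1001, sgn +1
4πI² = N·(3j₀)²·(3jₘ)² = 30/121
I = -1·√(0.247934/4π) = -0.14046335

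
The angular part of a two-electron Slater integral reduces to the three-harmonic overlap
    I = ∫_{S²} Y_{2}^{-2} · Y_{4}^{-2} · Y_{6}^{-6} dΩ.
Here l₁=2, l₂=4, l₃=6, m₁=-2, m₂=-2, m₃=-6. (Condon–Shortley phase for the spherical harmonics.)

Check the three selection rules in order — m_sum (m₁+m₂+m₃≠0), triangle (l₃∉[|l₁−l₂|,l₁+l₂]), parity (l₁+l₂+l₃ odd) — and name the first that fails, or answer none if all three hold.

m_sum

azimuthal sum: -2 − 2 − 6 = -10  ✗
2 ≤ 6 ≤ 6 (triangle on l)
L = 2 + 4 + 6 = 12 (even)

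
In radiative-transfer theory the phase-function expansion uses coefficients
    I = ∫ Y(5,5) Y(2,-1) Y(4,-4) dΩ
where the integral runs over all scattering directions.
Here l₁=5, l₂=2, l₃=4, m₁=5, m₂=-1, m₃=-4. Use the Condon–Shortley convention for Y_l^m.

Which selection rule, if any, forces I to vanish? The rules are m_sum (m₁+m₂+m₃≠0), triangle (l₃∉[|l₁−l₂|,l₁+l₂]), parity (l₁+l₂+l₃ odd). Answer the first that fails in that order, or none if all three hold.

parity

Σmᵢ = 0  ✓
l₃∈[|l₁−l₂|,l₁+l₂]=[3,7], have l₃=4  ✓
Σlᵢ = 11 ⇒ odd  ✗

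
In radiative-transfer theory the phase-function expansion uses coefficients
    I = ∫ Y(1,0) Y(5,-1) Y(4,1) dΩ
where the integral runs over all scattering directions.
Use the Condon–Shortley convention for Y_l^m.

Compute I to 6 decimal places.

Checks pass: Σm=0; 10 even; l₃=4∈[4,6].
(2·1+1)(2·5+1)(2·4+1) = 297
Δ: 2! 0! 8! / 11! → 1/495
sum: t=1:−1/576 = -1/576
3j²(1 5 4; 0 0 0) = Δ·Π!·Σ² = 5/99  (sign -1)
sum: t=1:−1/720 = -1/720
3j²(1 5 4; 0 -1 1) = Δ·Π!·Σ² = 8/165  (sign +1)
combine: 4πI² = 297·5/99·8/165 = 8/11
take √, sign -1: I = -0.24057125

-0.240571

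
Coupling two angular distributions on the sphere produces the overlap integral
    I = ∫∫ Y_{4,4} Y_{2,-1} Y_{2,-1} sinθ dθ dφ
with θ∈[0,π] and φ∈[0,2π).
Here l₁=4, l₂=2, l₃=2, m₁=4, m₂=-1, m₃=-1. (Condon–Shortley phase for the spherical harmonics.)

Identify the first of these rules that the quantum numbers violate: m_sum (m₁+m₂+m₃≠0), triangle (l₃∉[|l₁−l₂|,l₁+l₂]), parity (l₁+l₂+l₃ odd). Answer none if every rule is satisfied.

m₁+m₂+m₃ = 4 − 1 − 1 = 2  ✗
triangle: |4−2|=2 ≤ l₃=2 ≤ 4+2=6
parity: l₁+l₂+l₃ = 8 is even

m_sum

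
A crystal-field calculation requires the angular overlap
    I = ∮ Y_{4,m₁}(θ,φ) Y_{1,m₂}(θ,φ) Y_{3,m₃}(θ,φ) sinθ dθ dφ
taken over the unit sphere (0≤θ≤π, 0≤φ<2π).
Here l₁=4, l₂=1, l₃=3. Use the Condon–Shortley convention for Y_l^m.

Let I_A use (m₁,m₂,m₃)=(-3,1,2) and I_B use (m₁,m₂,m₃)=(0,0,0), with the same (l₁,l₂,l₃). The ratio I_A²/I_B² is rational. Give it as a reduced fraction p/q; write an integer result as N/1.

21/16

l's match ⇒ only the (l;m) 3-j factors differ between A and B.
A: triangle coeff Δ(4,1,3) = 1/252; Σ_t [2,2]: t=2:+1/240 = 1/240; (3j)²=1/12 [(4 1 3; -3 1 2)], sign=-1
B: triangle coeff Δ(4,1,3) = 1/252; Σ_t [1,1]: t=1:−1/36 = -1/36; (3j)²=4/63 [(4 1 3; 0 0 0)], sign=+1
I_A²/I_B² = (1/12)/(4/63) = 21/16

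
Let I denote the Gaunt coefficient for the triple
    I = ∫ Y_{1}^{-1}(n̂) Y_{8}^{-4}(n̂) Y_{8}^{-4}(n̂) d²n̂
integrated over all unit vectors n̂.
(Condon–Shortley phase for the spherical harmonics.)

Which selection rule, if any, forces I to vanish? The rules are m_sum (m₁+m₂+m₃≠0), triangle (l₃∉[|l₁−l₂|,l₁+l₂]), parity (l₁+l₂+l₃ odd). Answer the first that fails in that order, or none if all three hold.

azimuthal sum: -1 − 4 − 4 = -9  ✗
7 ≤ 8 ≤ 9 (triangle on l)
L = 1 + 8 + 8 = 17 (odd)

m_sum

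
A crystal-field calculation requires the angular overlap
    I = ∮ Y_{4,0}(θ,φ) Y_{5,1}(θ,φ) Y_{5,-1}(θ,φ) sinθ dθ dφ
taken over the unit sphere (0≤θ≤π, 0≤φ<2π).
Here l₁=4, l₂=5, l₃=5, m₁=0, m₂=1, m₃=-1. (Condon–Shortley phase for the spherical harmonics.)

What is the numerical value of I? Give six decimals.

-0.086798

Rules hold: Σm=0, L=14 even, 1≤5≤9.
N = 9·11·11 = 1089
Δ = 4!·4!·6!/15! = 1/3153150
Racah Σ t=0..4: t=0:+1/69120 t=1:−1/1728 t=2:+1/576 t=3:−1/1728 t=4:+1/69120 = 7/11520
⇒ 3j(4 5 5; 0 0 0)² = 2/143, sgn -1
Racah Σ t=0..4: t=0:+1/414720 t=1:−1/4320 t=2:+1/768 t=3:−1/1296 t=4:+1/27648 = 7/20736
⇒ 3j(4 5 5; 0 1 -1)² = 8/1287, sgn +1
4πI² = N·(3j₀)²·(3jₘ)² = 16/169
I = -1·√(0.0946746/4π) = -0.08679840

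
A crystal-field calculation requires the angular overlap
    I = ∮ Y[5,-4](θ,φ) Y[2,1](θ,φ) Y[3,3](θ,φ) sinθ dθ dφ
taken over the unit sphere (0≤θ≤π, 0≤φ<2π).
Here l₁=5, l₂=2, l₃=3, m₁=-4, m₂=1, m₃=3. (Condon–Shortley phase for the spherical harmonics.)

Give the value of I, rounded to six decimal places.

Checks pass: Σm=0; 10 even; l₃=3∈[3,7].
(2·5+1)(2·2+1)(2·3+1) = 385
Δ: 4! 6! 0! / 11! → 1/2310
sum: t=2:+1/144 = 1/144
3j²(5 2 3; 0 0 0) = Δ·Π!·Σ² = 10/231  (sign -1)
sum: t=3:−1/4320 = -1/4320
3j²(5 2 3; -4 1 3) = Δ·Π!·Σ² = 2/55  (sign -1)
combine: 4πI² = 385·10/231·2/55 = 20/33
take √, sign +1: I = 0.21961050

0.219610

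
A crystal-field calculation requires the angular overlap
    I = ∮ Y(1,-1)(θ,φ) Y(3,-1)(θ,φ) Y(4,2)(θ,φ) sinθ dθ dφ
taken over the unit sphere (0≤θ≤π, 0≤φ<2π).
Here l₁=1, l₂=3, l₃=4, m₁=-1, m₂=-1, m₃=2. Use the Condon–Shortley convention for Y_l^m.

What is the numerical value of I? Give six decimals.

0.238414

m-sum 0 ✓  L=8 even ✓  2≤4≤4 ✓
Π(2lᵢ+1) = 3×7×9 = 189
triangle coeff Δ(1,3,4) = 1/252
Σ_t [0,0]: t=0:+1/36 = 1/36
(3j)²=4/63 [(1 3 4; 0 0 0)], sign=+1
Σ_t [0,0]: t=0:+1/96 = 1/96
(3j)²=5/84 [(1 3 4; -1 -1 2)], sign=+1
⇒ 4πI² = 5/7
I = (+1)√(5/7/(4π)) = 0.23841361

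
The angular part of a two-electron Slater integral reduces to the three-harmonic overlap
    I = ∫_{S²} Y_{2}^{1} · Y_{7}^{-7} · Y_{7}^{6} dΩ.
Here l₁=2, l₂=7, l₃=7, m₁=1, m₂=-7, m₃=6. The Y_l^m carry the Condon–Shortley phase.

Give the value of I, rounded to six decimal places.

m-sum 0 ✓  L=16 even ✓  5≤7≤9 ✓
Π(2lᵢ+1) = 5×15×15 = 1125
triangle coeff Δ(2,7,7) = 1/185640
Σ_t [0,2]: t=0:+1/2419200 t=1:−1/518400 t=2:+1/2419200 = -1/907200
(3j)²=56/3315 [(2 7 7; 0 0 0)], sign=+1
Σ_t [0,0]: t=0:+1/958003200 = 1/958003200
(3j)²=13/680 [(2 7 7; 1 -7 6)], sign=-1
⇒ 4πI² = 105/289
I = (-1)√(105/289/(4π)) = -0.17003597

-0.170036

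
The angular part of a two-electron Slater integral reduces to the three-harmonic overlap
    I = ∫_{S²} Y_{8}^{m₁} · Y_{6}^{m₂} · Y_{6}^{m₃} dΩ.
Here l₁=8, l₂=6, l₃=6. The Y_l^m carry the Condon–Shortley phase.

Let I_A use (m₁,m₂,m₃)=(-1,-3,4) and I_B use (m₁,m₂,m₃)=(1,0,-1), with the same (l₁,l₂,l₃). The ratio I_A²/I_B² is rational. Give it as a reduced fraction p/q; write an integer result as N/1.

l's match ⇒ only the (l;m) 3-j factors differ between A and B.
A: triangle coeff Δ(8,6,6) = 1/1309458150; Σ_t [1,3]: t=1:−1/812851200 t=2:+1/43545600 t=3:−1/24883200 = -1/54190080; (3j)²=2430/323323 [(8 6 6; -1 -3 4)], sign=-1
B: triangle coeff Δ(8,6,6) = 1/1309458150; Σ_t [2,6]: t=2:+1/24883200 t=3:−1/2488320 t=4:+1/1658880 t=5:−1/6220800 t=6:+1/174182400 = 1/11612160; (3j)²=150/46189 [(8 6 6; 1 0 -1)], sign=-1
I_A²/I_B² = (2430/323323)/(150/46189) = 81/35

81/35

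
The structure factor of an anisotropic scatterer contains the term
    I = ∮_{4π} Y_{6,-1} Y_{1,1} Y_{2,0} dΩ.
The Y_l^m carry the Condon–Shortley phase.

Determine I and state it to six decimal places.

|6−1|≤2≤6+1 violated ⇒ I = 0

0.000000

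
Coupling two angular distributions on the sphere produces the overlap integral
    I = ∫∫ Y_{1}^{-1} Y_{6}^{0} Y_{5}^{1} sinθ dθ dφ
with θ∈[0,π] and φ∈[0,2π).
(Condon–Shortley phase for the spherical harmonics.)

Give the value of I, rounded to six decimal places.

m-sum 0 ✓  L=12 even ✓  5≤5≤7 ✓
Π(2lᵢ+1) = 3×13×11 = 429
triangle coeff Δ(1,6,5) = 1/858
Σ_t [1,1]: t=1:−1/14400 = -1/14400
(3j)²=6/143 [(1 6 5; 0 0 0)], sign=+1
Σ_t [2,2]: t=2:+1/34560 = 1/34560
(3j)²=5/286 [(1 6 5; -1 0 1)], sign=+1
⇒ 4πI² = 45/143
I = (+1)√(45/143/(4π)) = 0.15824621

0.158246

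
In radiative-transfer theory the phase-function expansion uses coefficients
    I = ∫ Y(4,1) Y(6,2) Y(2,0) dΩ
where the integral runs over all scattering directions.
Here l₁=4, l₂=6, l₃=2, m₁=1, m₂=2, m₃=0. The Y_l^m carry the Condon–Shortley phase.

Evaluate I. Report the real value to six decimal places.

Σmᵢ = 3 ≠ 0, so the φ-integral vanishes; I = 0

0.000000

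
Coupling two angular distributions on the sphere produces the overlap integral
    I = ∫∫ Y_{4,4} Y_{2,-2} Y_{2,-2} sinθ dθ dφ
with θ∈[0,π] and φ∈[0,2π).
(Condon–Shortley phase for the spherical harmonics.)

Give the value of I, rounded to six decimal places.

0.337168

Rules hold: Σm=0, L=8 even, 2≤2≤6.
N = 9·5·5 = 225
Δ = 4!·4!·0!/9! = 1/630
Racah Σ t=2..2: t=2:+1/16 = 1/16
⇒ 3j(4 2 2; 0 0 0)² = 2/35, sgn +1
Racah Σ t=0..0: t=0:+1/576 = 1/576
⇒ 3j(4 2 2; 4 -2 -2)² = 1/9, sgn +1
4πI² = N·(3j₀)²·(3jₘ)² = 10/7
I = +1·√(1.42857/4π) = 0.33716777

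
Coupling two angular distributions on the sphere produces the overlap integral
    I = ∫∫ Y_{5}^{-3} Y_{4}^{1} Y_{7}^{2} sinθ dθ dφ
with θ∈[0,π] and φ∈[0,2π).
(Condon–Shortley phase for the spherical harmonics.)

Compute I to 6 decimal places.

m-sum 0 ✓  L=16 even ✓  1≤7≤9 ✓
Π(2lᵢ+1) = 11×9×15 = 1485
triangle coeff Δ(5,4,7) = 1/6126120
Σ_t [0,2]: t=0:+1/69120 t=1:−1/20736 t=2:+1/69120 = -1/51840
(3j)²=280/21879 [(5 4 7; 0 0 0)], sign=+1
Σ_t [0,2]: t=0:+1/9676800 t=1:−1/241920 t=2:+1/103680 = 163/29030400
(3j)²=26569/2042040 [(5 4 7; -3 1 2)], sign=-1
⇒ 4πI² = 132845/537251
I = (-1)√(132845/537251/(4π)) = -0.14027461

-0.140275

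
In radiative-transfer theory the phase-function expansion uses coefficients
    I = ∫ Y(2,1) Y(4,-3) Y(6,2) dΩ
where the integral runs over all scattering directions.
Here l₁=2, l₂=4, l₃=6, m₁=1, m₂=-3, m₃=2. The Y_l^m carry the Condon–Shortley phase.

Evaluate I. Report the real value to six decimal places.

0.089969

Rules hold: Σm=0, L=12 even, 2≤6≤6.
N = 5·9·13 = 585
Δ = 0!·4!·8!/13! = 1/6435
Racah Σ t=0..0: t=0:+1/2304 = 1/2304
⇒ 3j(2 4 6; 0 0 0)² = 5/143, sgn +1
Racah Σ t=0..0: t=0:+1/30240 = 1/30240
⇒ 3j(2 4 6; 1 -3 2)² = 32/6435, sgn +1
4πI² = N·(3j₀)²·(3jₘ)² = 160/1573
I = +1·√(0.101716/4π) = 0.08996855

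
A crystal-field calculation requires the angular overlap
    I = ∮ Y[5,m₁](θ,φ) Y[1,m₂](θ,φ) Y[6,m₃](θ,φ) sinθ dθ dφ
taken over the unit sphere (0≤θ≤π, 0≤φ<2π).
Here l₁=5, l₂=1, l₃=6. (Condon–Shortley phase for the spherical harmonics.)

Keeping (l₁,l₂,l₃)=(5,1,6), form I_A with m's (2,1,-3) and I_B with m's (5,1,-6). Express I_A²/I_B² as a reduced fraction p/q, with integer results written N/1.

6/11

Same 5,1,6: normalisation and zero-m 3j drop out of the ratio.
A: Δ: 0! 10! 2! / 13! → 1/858; sum: t=0:+1/60480 = 1/60480; 3j²(5 1 6; 2 1 -3) = Δ·Π!·Σ² = 6/143  (sign -1)
B: Δ: 0! 10! 2! / 13! → 1/858; sum: t=0:+1/7257600 = 1/7257600; 3j²(5 1 6; 5 1 -6) = Δ·Π!·Σ² = 1/13  (sign +1)
I_A²/I_B² = (6/143)/(1/13) = 6/11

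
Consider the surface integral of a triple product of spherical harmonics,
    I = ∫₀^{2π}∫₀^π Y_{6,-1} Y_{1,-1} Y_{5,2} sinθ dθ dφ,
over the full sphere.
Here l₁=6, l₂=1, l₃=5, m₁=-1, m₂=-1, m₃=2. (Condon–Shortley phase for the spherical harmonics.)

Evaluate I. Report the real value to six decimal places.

-0.129207

Rules hold: Σm=0, L=12 even, 5≤5≤7.
N = 13·3·11 = 429
Δ = 2!·10!·0!/13! = 1/858
Racah Σ t=1..1: t=1:−1/14400 = -1/14400
⇒ 3j(6 1 5; 0 0 0)² = 6/143, sgn +1
Racah Σ t=0..0: t=0:+1/60480 = 1/60480
⇒ 3j(6 1 5; -1 -1 2)² = 5/429, sgn -1
4πI² = N·(3j₀)²·(3jₘ)² = 30/143
I = -1·√(0.20979/4π) = -0.12920749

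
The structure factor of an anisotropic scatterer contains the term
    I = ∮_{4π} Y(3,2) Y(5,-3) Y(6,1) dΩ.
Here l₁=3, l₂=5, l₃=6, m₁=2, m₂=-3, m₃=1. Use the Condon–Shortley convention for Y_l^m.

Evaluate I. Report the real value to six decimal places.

m-sum 0 ✓  L=14 even ✓  2≤6≤8 ✓
Π(2lᵢ+1) = 7×11×13 = 1001
triangle coeff Δ(3,5,6) = 1/675675
Σ_t [0,2]: t=0:+1/8640 t=1:−1/2304 t=2:+1/8640 = -7/34560
(3j)²=7/429 [(3 5 6; 0 0 0)], sign=-1
Σ_t [0,1]: t=0:+1/17280 t=1:−1/120960 = 1/20160
(3j)²=64/3003 [(3 5 6; 2 -3 1)], sign=-1
⇒ 4πI² = 448/1287
I = (+1)√(448/1287/(4π)) = 0.16643505

0.166435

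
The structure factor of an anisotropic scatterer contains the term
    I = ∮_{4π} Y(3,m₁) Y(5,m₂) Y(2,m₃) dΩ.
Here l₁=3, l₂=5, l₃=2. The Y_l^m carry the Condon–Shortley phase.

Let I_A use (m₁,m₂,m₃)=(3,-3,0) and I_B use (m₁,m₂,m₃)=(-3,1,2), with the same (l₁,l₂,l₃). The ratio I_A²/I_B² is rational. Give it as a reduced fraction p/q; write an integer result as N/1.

l's match ⇒ only the (l;m) 3-j factors differ between A and B.
A: triangle coeff Δ(3,5,2) = 1/2310; Σ_t [0,0]: t=0:+1/2880 = 1/2880; (3j)²=2/165 [(3 5 2; 3 -3 0)], sign=+1
B: triangle coeff Δ(3,5,2) = 1/2310; Σ_t [6,6]: t=6:+1/17280 = 1/17280; (3j)²=1/2310 [(3 5 2; -3 1 2)], sign=+1
I_A²/I_B² = (2/165)/(1/2310) = 28/1

28/1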